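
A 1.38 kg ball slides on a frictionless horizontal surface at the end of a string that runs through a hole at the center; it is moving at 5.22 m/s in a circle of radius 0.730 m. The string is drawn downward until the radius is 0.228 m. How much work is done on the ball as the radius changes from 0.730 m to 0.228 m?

Central (radial) force ⇒ zero torque about the center ⇒ m v r is constant.
v₂ = v₁ r₁ / r₂ = (5.22)(0.730) / (0.228) = 16.71 m/s.
W = ΔKE = ½m(v₂² − v₁²) = 173.9 J.

W ≈ 174 J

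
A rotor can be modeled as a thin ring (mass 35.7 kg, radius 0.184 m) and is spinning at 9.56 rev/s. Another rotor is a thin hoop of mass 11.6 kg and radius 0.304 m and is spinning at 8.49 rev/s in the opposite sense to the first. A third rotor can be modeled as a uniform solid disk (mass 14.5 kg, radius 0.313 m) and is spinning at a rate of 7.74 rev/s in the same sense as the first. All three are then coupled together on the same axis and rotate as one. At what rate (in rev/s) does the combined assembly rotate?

|ω_f| ≈ 2.66 rev/s

The coupling torques are internal; angular momentum about the shared axis is conserved.
Moments of inertia: I_A = (35.7)(0.184)² = 1.209 kg·m²; I_B = (11.6)(0.304)² = 1.072 kg·m²; I_C = ½(14.5)(0.313)² = 0.7103 kg·m².
Taking A's sense as positive: L = (1.209)(9.56) − (1.072)(8.49) + (0.7103)(7.74) = 7.951 kg·m²·rev/s.
Combined I = 1.209 + 1.072 + 0.7103 = 2.991 kg·m².
ω_f = L / I = 7.951 / 2.991 = 2.658 rev/s.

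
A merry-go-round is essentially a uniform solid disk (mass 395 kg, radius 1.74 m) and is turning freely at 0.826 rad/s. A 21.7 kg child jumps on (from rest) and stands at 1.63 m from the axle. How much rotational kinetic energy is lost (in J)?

energy lost ≈ 17.9 J

No external torque acts about the axle; L_before = L_after.
I_p = ½(395)(1.74)² = 598.0 kg·m².
Added inertia Σmr² = (21.7)(1.63)² = 57.65 kg·m²; I_f = 598.0 + 57.65 = 655.6 kg·m².
ω_f = I_p ω_i / I_f = (598.0)(0.826) / 655.6 = 0.7534 rad/s.
KE_i = ½(598.0)(0.8260 rad/s)² = 204.0 J; KE_f = ½(655.6)(0.7534)² = 186.0 J.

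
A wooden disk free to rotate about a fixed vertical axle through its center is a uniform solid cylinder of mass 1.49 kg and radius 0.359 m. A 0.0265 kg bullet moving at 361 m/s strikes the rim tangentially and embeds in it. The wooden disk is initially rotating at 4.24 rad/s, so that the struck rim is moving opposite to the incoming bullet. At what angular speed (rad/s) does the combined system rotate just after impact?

About the axle the impulsive forces during the collision are internal, so angular momentum about that axis is conserved.
I_p = ½(1.49)(0.359)² = 0.09602 kg·m². Taking the sense of the bullet's angular momentum as positive, L_{bullet} = m v R = (0.0265)(361)(0.359) = 3.434 kg·m²/s.
L_i = −I_p ω_p + m v R = −(0.09602)(4.24) + 3.434 = 3.027 kg·m²/s.
After sticking, I_f = I_p + m R² = 0.09602 + (0.0265)(0.359)² = 0.09943 kg·m².
ω_f = L_i / I_f = 3.027 / 0.09943 = 30.45 rad/s.

|ω_f| ≈ 30.4 rad/s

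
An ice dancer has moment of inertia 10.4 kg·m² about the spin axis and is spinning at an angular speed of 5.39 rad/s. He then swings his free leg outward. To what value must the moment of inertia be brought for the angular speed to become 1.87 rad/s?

No external torque acts about the spin axis, so angular momentum is conserved.
I₂ = I₁ω₁ / ω₂ = (10.4)(5.39) / (1.87) = 29.98 kg·m².

I₂ ≈ 30.0 kg·m²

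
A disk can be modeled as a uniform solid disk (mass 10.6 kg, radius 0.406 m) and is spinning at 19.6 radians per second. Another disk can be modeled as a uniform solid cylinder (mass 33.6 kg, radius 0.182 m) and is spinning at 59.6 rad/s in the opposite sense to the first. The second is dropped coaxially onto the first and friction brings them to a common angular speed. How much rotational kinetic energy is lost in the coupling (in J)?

ΔKE lost ≈ 1070 J

No external torque acts about the common axis, so total angular momentum is conserved.
Moments of inertia: I_A = ½(10.6)(0.406)² = 0.8736 kg·m²; I_B = ½(33.6)(0.182)² = 0.5565 kg·m².
Taking A's sense as positive: L = (0.8736)(19.6) − (0.5565)(59.6) = -16.04 kg·m²·rad/s.
Combined I = 0.8736 + 0.5565 = 1.430 kg·m².
ω_f = L / I = -16.04 / 1.430 = -11.22 rad/s.
KE_i = ½ΣIω² = 1156 J; KE_f = ½(1.430)(11.22)² = 89.99 J.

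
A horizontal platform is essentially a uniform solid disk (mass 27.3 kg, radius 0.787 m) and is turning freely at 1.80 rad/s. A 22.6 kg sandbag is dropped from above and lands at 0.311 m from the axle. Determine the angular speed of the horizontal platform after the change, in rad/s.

ω_f ≈ 1.43 rad/s

No external torque acts about the axle; L_before = L_after.
I_p = ½(27.3)(0.787)² = 8.454 kg·m².
Added inertia Σmr² = (22.6)(0.311)² = 2.186 kg·m²; I_f = 8.454 + 2.186 = 10.64 kg·m².
ω_f = I_p ω_i / I_f = (8.454)(1.80) / 10.64 = 1.430 rad/s.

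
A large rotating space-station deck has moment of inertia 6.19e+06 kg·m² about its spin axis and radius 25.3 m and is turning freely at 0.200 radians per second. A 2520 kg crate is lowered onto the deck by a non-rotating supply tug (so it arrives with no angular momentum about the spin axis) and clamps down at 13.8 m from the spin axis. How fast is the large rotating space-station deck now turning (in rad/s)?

The added mass arrives with no angular momentum about the spin axis, and any external torque about the spin axis is negligible, so the system's angular momentum is conserved.
Added inertia Σmr² = (2520)(13.8)² = 4.799e+05 kg·m²; I_f = 6.190e+06 + 4.799e+05 = 6.670e+06 kg·m².
ω_f = I_p ω_i / I_f = (6.190e+06)(0.200) / 6.670e+06 = 0.1856 rad/s.

ω_f ≈ 0.186 rad/s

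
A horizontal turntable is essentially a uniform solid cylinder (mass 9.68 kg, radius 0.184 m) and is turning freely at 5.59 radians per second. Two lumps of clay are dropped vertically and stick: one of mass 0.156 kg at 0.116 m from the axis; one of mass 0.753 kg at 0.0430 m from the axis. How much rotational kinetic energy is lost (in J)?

No external torque acts about the axis; L_before = L_after.
I_p = ½(9.68)(0.184)² = 0.1639 kg·m².
Added inertia Σmr² = (0.156)(0.116)² + (0.753)(0.0430)² = 0.003491 kg·m²; I_f = 0.1639 + 0.003491 = 0.1674 kg·m².
ω_f = I_p ω_i / I_f = (0.1639)(5.59) / 0.1674 = 5.473 rad/s.
KE_i = ½(0.1639)(5.590 rad/s)² = 2.560 J; KE_f = ½(0.1674)(5.473)² = 2.507 J.

energy lost ≈ 0.0534 J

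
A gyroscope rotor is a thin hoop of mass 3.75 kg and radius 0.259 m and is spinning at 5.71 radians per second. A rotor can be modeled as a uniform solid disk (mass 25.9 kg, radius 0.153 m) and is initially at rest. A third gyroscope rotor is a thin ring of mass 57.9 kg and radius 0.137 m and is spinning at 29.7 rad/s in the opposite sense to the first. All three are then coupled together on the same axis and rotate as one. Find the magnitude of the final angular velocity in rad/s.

The coupling torques are internal; angular momentum about the shared axis is conserved.
Moments of inertia: I_A = (3.75)(0.259)² = 0.2516 kg·m²; I_B = ½(25.9)(0.153)² = 0.3031 kg·m²; I_C = (57.9)(0.137)² = 1.087 kg·m².
Taking A's sense as positive: L = (0.2516)(5.71) − (1.087)(29.7) = -30.84 kg·m²·rad/s.
Combined I = 0.2516 + 0.3031 + 1.087 = 1.641 kg·m².
ω_f = L / I = -30.84 / 1.641 = -18.79 rad/s.

|ω_f| ≈ 18.8 rad/s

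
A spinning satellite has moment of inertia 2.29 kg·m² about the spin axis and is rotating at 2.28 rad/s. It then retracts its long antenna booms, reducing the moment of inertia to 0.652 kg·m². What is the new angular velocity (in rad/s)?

ω₂ ≈ 8.01 rad/s

No external torque acts about the spin axis, so angular momentum is conserved.
ω₂ = I₁ω₁ / I₂ = (2.290)(2.28 rad/s) / (0.6520) = 8.008 rad/s.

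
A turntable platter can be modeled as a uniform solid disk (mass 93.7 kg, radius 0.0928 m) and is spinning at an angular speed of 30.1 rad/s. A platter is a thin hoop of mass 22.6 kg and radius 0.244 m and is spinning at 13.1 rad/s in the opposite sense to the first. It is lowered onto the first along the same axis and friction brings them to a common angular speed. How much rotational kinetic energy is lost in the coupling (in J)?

No external torque acts about the common axis, so total angular momentum is conserved.
Moments of inertia: I_A = ½(93.7)(0.0928)² = 0.4035 kg·m²; I_B = (22.6)(0.244)² = 1.346 kg·m².
Taking A's sense as positive: L = (0.4035)(30.1) − (1.346)(13.1) = -5.482 kg·m²·rad/s.
Combined I = 0.4035 + 1.346 = 1.749 kg·m².
ω_f = L / I = -5.482 / 1.749 = -3.134 rad/s.
KE_i = ½ΣIω² = 298.2 J; KE_f = ½(1.749)(3.134)² = 8.591 J.

ΔKE lost ≈ 290 J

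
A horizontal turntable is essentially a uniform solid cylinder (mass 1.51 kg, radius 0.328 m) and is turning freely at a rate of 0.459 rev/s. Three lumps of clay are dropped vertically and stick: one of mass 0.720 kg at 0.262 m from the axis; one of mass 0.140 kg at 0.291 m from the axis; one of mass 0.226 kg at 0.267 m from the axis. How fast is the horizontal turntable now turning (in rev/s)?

The added mass arrives with no angular momentum about the axis, and any external torque about the axis is negligible, so the system's angular momentum is conserved.
I_p = ½(1.51)(0.328)² = 0.08123 kg·m².
Added inertia Σmr² = (0.720)(0.262)² + (0.140)(0.291)² + (0.226)(0.267)² = 0.07739 kg·m²; I_f = 0.08123 + 0.07739 = 0.1586 kg·m².
ω_f = I_p ω_i / I_f = (0.08123)(0.459) / 0.1586 = 0.2350 rev/s.

ω_f ≈ 0.235 rev/s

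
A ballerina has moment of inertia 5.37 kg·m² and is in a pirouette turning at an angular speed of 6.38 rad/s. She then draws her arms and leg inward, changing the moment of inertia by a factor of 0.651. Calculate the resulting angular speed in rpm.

With no external torque about the axis, L is conserved: I₁ω₁ = I₂ω₂.
I₂ = 0.651 × 5.37 = 3.496 kg·m².
ω₂ = I₁ω₁ / I₂ = (5.370)(6.38 rad/s) / (3.496) = 9.800 rad/s = 93.59 rpm.

ω₂ ≈ 93.6 rpm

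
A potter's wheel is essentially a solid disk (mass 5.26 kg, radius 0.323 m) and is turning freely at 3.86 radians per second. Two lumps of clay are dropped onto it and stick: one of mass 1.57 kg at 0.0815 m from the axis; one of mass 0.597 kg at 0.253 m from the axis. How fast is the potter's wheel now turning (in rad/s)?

No external torque acts about the axis; L_before = L_after.
I_p = ½(5.26)(0.323)² = 0.2744 kg·m².
Added inertia Σmr² = (1.57)(0.0815)² + (0.597)(0.253)² = 0.04864 kg·m²; I_f = 0.2744 + 0.04864 = 0.3230 kg·m².
ω_f = I_p ω_i / I_f = (0.2744)(3.86) / 0.3230 = 3.279 rad/s.

ω_f ≈ 3.28 rad/s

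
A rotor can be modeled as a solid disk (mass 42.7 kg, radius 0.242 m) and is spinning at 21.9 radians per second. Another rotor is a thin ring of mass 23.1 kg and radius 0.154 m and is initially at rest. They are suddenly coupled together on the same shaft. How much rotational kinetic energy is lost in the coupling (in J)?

ΔKE lost ≈ 91.3 J

No external torque acts about the common axis, so total angular momentum is conserved.
Moments of inertia: I_A = ½(42.7)(0.242)² = 1.250 kg·m²; I_B = (23.1)(0.154)² = 0.5478 kg·m².
Taking A's sense as positive: L = (1.250)(21.9) = 27.38 kg·m²·rad/s.
Combined I = 1.250 + 0.5478 = 1.798 kg·m².
ω_f = L / I = 27.38 / 1.798 = 15.23 rad/s.
KE_i = ½ΣIω² = 299.8 J; KE_f = ½(1.798)(15.23)² = 208.5 J.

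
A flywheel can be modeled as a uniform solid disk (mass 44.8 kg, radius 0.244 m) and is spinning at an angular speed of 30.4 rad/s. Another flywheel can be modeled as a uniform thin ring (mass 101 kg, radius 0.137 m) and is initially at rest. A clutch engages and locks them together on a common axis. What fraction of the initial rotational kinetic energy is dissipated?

fraction ≈ 0.587

The coupling torques are internal; angular momentum about the shared axis is conserved.
Moments of inertia: I_A = ½(44.8)(0.244)² = 1.334 kg·m²; I_B = (101)(0.137)² = 1.896 kg·m².
Taking A's sense as positive: L = (1.334)(30.4) = 40.54 kg·m²·rad/s.
Combined I = 1.334 + 1.896 = 3.229 kg·m².
ω_f = L / I = 40.54 / 3.229 = 12.55 rad/s.
KE_i = ½ΣIω² = 616.2 J; KE_f = ½(3.229)(12.55)² = 254.5 J.
Fraction dissipated = (KE_i − KE_f)/KE_i = 0.5870.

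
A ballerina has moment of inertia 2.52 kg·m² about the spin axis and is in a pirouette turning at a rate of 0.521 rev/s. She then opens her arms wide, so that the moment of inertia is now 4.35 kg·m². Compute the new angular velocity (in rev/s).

No external torque acts about the spin axis, so angular momentum is conserved.
ω₂ = I₁ω₁ / I₂ = (2.520)(0.521 rev/s) / (4.350) = 0.3018 rev/s.

ω₂ ≈ 0.302 rev/s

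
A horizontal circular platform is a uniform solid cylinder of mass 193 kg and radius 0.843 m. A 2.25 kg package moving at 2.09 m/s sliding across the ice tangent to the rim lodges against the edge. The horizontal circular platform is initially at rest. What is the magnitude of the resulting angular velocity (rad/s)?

|ω_f| ≈ 0.0565 rad/s

The axle reaction passes through the central axle and exerts no torque about it; angular momentum about the central axle is conserved through the impact.
I_p = ½(193)(0.843)² = 68.58 kg·m². Taking the sense of the package's angular momentum as positive, L_{package} = m v R = (2.25)(2.09)(0.843) = 3.964 kg·m²/s.
L_i = 0 + 3.964 = 3.964 kg·m²/s.
After sticking, I_f = I_p + m R² = 68.58 + (2.25)(0.843)² = 70.18 kg·m².
ω_f = L_i / I_f = 3.964 / 70.18 = 0.05649 rad/s.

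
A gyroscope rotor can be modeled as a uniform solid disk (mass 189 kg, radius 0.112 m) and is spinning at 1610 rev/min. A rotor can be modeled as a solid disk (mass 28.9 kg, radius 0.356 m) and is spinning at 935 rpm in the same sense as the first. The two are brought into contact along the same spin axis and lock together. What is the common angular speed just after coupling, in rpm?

The coupling torques are internal; angular momentum about the shared axis is conserved.
Moments of inertia: I_A = ½(189)(0.112)² = 1.185 kg·m²; I_B = ½(28.9)(0.356)² = 1.831 kg·m².
Taking A's sense as positive: L = (1.185)(1610) + (1.831)(935) = 3621 kg·m²·rpm.
Combined I = 1.185 + 1.831 = 3.017 kg·m².
ω_f = L / I = 3621 / 3.017 = 1200 rpm.

|ω_f| ≈ 1200 rpm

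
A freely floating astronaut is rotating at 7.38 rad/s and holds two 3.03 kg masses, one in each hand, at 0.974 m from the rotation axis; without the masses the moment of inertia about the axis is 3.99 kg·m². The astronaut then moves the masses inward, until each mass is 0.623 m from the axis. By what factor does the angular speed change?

ω₂/ω₁ ≈ 1.54

With no external torque about the axis, L is conserved: I₁ω₁ = I₂ω₂.
I₁ = 3.99 + 2(3.03)(0.974)² = 9.739 kg·m²; I₂ = 3.99 + 2(3.03)(0.623)² = 6.342 kg·m².
ω₂/ω₁ = I₁/I₂ = 9.739 / 6.342 = 1.536.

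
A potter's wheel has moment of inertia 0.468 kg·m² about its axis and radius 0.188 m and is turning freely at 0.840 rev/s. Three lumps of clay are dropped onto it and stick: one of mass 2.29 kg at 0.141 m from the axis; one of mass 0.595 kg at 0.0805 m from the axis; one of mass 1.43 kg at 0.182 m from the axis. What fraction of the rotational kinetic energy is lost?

No external torque acts about the axis; L_before = L_after.
Added inertia Σmr² = (2.29)(0.141)² + (0.595)(0.0805)² + (1.43)(0.182)² = 0.09675 kg·m²; I_f = 0.4680 + 0.09675 = 0.5648 kg·m².
ω_f = I_p ω_i / I_f = (0.4680)(0.840) / 0.5648 = 0.6961 rev/s.
KE_i = ½(0.4680)(5.278 rad/s)² = 6.518 J; KE_f = ½(0.5648)(4.374)² = 5.402 J.
Fraction lost = 0.1713.

fraction ≈ 0.171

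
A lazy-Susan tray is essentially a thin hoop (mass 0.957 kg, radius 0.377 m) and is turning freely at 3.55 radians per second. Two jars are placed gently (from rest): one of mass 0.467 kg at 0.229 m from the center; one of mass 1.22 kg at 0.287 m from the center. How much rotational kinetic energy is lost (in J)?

The added mass arrives with no angular momentum about the center, and any external torque about the center is negligible, so the system's angular momentum is conserved.
I_p = (0.957)(0.377)² = 0.1360 kg·m².
Added inertia Σmr² = (0.467)(0.229)² + (1.22)(0.287)² = 0.1250 kg·m²; I_f = 0.1360 + 0.1250 = 0.2610 kg·m².
ω_f = I_p ω_i / I_f = (0.1360)(3.55) / 0.2610 = 1.850 rad/s.
KE_i = ½(0.1360)(3.550 rad/s)² = 0.8571 J; KE_f = ½(0.2610)(1.850)² = 0.4467 J.

energy lost ≈ 0.410 J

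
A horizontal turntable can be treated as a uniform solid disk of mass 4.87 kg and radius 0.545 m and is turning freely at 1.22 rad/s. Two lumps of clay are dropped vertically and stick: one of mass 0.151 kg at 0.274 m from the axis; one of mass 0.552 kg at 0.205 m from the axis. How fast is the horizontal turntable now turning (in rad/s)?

ω_f ≈ 1.16 rad/s

The added mass arrives with no angular momentum about the axis, and any external torque about the axis is negligible, so the system's angular momentum is conserved.
I_p = ½(4.87)(0.545)² = 0.7233 kg·m².
Added inertia Σmr² = (0.151)(0.274)² + (0.552)(0.205)² = 0.03453 kg·m²; I_f = 0.7233 + 0.03453 = 0.7578 kg·m².
ω_f = I_p ω_i / I_f = (0.7233)(1.22) / 0.7578 = 1.164 rad/s.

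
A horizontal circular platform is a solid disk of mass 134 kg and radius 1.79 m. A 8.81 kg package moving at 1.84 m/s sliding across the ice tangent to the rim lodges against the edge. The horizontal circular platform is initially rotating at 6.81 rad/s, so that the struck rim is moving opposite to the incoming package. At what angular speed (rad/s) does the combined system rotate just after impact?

|ω_f| ≈ 5.90 rad/s

About the central axle the impulsive forces during the collision are internal, so angular momentum about that axis is conserved.
I_p = ½(134)(1.79)² = 214.7 kg·m². Taking the sense of the package's angular momentum as positive, L_{package} = m v R = (8.81)(1.84)(1.79) = 29.02 kg·m²/s.
L_i = −I_p ω_p + m v R = −(214.7)(6.81) + 29.02 = -1433 kg·m²/s.
After sticking, I_f = I_p + m R² = 214.7 + (8.81)(1.79)² = 242.9 kg·m².
ω_f = L_i / I_f = -1433 / 242.9 = -5.899 rad/s.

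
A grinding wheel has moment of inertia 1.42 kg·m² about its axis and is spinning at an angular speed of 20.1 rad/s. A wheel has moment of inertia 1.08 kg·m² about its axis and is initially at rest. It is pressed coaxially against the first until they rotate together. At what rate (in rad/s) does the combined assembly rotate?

No external torque acts about the common axis, so total angular momentum is conserved.
Taking A's sense as positive: L = (1.420)(20.1) = 28.54 kg·m²·rad/s.
Combined I = 1.420 + 1.080 = 2.500 kg·m².
ω_f = L / I = 28.54 / 2.500 = 11.42 rad/s.

|ω_f| ≈ 11.4 rad/s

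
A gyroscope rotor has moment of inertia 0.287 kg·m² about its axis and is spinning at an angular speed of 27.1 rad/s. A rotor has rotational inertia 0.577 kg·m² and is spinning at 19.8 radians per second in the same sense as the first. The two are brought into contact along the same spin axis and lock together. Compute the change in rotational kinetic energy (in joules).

The coupling torques are internal; angular momentum about the shared axis is conserved.
Taking A's sense as positive: L = (0.2870)(27.1) + (0.5770)(19.8) = 19.20 kg·m²·rad/s.
Combined I = 0.2870 + 0.5770 = 0.8640 kg·m².
ω_f = L / I = 19.20 / 0.8640 = 22.22 rad/s.
KE_i = ½ΣIω² = 218.5 J; KE_f = ½(0.8640)(22.22)² = 213.4 J.

ΔKE ≈ -5.11 J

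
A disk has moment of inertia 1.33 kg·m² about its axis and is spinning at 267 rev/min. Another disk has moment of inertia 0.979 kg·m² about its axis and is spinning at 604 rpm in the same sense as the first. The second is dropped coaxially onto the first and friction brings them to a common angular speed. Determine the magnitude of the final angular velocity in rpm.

The coupling torques are internal; angular momentum about the shared axis is conserved.
Taking A's sense as positive: L = (1.330)(267) + (0.9790)(604) = 946.4 kg·m²·rpm.
Combined I = 1.330 + 0.9790 = 2.309 kg·m².
ω_f = L / I = 946.4 / 2.309 = 409.9 rpm.

|ω_f| ≈ 410 rpm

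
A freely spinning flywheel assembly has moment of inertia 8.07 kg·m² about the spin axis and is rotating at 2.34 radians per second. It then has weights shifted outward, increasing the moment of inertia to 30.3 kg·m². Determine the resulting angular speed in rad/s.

No external torque acts about the spin axis, so angular momentum is conserved.
ω₂ = I₁ω₁ / I₂ = (8.070)(2.34 rad/s) / (30.30) = 0.6232 rad/s.

ω₂ ≈ 0.623 rad/s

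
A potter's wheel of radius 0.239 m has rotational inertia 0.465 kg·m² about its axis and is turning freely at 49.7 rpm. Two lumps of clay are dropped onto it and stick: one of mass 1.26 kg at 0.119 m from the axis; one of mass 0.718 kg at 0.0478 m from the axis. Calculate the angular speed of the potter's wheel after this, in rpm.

ω_f ≈ 47.7 rpm

No external torque acts about the axis; L_before = L_after.
Added inertia Σmr² = (1.26)(0.119)² + (0.718)(0.0478)² = 0.01948 kg·m²; I_f = 0.4650 + 0.01948 = 0.4845 kg·m².
ω_f = I_p ω_i / I_f = (0.4650)(49.7) / 0.4845 = 47.70 rpm.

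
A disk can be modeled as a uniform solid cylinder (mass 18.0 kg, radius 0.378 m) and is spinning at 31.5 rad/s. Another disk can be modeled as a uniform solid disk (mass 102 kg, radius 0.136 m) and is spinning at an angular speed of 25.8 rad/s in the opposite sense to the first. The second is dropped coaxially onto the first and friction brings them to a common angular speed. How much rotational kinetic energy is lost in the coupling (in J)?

ΔKE lost ≈ 893 J

The coupling torques are internal; angular momentum about the shared axis is conserved.
Moments of inertia: I_A = ½(18.0)(0.378)² = 1.286 kg·m²; I_B = ½(102)(0.136)² = 0.9433 kg·m².
Taking A's sense as positive: L = (1.286)(31.5) − (0.9433)(25.8) = 16.17 kg·m²·rad/s.
Combined I = 1.286 + 0.9433 = 2.229 kg·m².
ω_f = L / I = 16.17 / 2.229 = 7.254 rad/s.
KE_i = ½ΣIω² = 951.9 J; KE_f = ½(2.229)(7.254)² = 58.65 J.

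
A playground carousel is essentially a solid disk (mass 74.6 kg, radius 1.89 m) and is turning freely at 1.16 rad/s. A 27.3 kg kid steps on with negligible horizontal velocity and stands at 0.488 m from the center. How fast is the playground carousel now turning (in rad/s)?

ω_f ≈ 1.11 rad/s

No external torque acts about the center; L_before = L_after.
I_p = ½(74.6)(1.89)² = 133.2 kg·m².
Added inertia Σmr² = (27.3)(0.488)² = 6.501 kg·m²; I_f = 133.2 + 6.501 = 139.7 kg·m².
ω_f = I_p ω_i / I_f = (133.2)(1.16) / 139.7 = 1.106 rad/s.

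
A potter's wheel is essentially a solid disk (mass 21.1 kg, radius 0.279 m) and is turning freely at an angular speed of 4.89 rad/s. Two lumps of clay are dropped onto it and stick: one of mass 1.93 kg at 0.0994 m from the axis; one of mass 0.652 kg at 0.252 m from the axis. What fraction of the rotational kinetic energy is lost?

fraction ≈ 0.0686

The added mass arrives with no angular momentum about the axis, and any external torque about the axis is negligible, so the system's angular momentum is conserved.
I_p = ½(21.1)(0.279)² = 0.8212 kg·m².
Added inertia Σmr² = (1.93)(0.0994)² + (0.652)(0.252)² = 0.06047 kg·m²; I_f = 0.8212 + 0.06047 = 0.8817 kg·m².
ω_f = I_p ω_i / I_f = (0.8212)(4.89) / 0.8817 = 4.555 rad/s.
KE_i = ½(0.8212)(4.890 rad/s)² = 9.819 J; KE_f = ½(0.8817)(4.555)² = 9.145 J.
Fraction lost = 0.06859.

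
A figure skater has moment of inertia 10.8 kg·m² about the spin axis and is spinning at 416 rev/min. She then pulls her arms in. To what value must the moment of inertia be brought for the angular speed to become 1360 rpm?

I₂ ≈ 3.30 kg·m²

No external torque acts about the spin axis, so angular momentum is conserved.
I₂ = I₁ω₁ / ω₂ = (10.8)(416) / (1360) = 3.304 kg·m².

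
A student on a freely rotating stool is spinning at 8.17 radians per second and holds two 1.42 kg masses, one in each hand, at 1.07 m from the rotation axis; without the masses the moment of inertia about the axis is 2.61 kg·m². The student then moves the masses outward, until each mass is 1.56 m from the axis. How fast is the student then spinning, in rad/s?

Angular momentum about the spin axis is conserved since the torque about it is zero.
I₁ = 2.61 + 2(1.42)(1.07)² = 5.862 kg·m²; I₂ = 2.61 + 2(1.42)(1.56)² = 9.521 kg·m².
ω₂ = I₁ω₁ / I₂ = (5.862)(8.17 rad/s) / (9.521) = 5.030 rad/s.

ω₂ ≈ 5.03 rad/s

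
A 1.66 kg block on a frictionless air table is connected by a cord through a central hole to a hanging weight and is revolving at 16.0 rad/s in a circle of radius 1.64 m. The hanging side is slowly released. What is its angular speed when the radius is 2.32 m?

The constraining force is radial, so m r² ω about the center is conserved.
ω₂ = ω₁ (r₁/r₂)² = (16.0)(1.64/2.32)² = 7.995 rad/s.

ω₂ ≈ 8.00 rad/s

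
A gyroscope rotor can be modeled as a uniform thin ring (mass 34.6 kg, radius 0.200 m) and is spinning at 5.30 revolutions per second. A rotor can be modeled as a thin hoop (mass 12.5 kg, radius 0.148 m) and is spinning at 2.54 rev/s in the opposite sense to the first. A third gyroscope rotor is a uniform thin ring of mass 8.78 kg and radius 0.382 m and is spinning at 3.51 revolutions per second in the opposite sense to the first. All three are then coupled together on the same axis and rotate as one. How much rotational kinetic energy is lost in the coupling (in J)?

ΔKE lost ≈ 1080 J

The coupling torques are internal; angular momentum about the shared axis is conserved.
Moments of inertia: I_A = (34.6)(0.200)² = 1.384 kg·m²; I_B = (12.5)(0.148)² = 0.2738 kg·m²; I_C = (8.78)(0.382)² = 1.281 kg·m².
Taking A's sense as positive: L = (1.384)(5.30) − (0.2738)(2.54) − (1.281)(3.51) = 2.143 kg·m²·rev/s.
Combined I = 1.384 + 0.2738 + 1.281 = 2.939 kg·m².
ω_f = L / I = 2.143 / 2.939 = 0.7291 rev/s.
KE_i = ½ΣIω² = 1114 J; KE_f = ½(2.939)(4.581)² = 30.84 J.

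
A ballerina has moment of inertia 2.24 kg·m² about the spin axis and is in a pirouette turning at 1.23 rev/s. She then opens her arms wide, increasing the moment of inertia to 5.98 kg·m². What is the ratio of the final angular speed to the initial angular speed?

No external torque acts about the spin axis, so angular momentum is conserved.
ω₂/ω₁ = I₁/I₂ = 2.240 / 5.980 = 0.3746.

ω₂/ω₁ ≈ 0.375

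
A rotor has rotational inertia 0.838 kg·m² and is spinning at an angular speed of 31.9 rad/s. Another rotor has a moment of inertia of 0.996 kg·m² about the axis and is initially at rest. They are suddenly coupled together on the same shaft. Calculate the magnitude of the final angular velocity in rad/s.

|ω_f| ≈ 14.6 rad/s

No external torque acts about the common axis, so total angular momentum is conserved.
Taking A's sense as positive: L = (0.8380)(31.9) = 26.73 kg·m²·rad/s.
Combined I = 0.8380 + 0.9960 = 1.834 kg·m².
ω_f = L / I = 26.73 / 1.834 = 14.58 rad/s.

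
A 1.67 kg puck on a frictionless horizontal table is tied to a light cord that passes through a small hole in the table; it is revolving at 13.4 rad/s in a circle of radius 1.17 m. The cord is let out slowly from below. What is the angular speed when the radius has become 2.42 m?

ω₂ ≈ 3.13 rad/s

The constraining force is radial, so m r² ω about the center is conserved.
ω₂ = ω₁ (r₁/r₂)² = (13.4)(1.17/2.42)² = 3.132 rad/s.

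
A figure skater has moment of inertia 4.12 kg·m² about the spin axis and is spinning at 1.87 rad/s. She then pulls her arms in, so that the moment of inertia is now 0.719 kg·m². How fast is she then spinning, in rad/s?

No external torque acts about the spin axis, so angular momentum is conserved.
ω₂ = I₁ω₁ / I₂ = (4.120)(1.87 rad/s) / (0.7190) = 10.72 rad/s.

ω₂ ≈ 10.7 rad/s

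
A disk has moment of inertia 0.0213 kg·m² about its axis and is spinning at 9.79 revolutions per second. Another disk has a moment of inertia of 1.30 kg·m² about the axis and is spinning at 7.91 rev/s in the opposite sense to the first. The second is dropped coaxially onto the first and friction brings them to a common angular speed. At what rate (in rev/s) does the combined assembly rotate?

No external torque acts about the common axis, so total angular momentum is conserved.
Taking A's sense as positive: L = (0.02130)(9.79) − (1.300)(7.91) = -10.07 kg·m²·rev/s.
Combined I = 0.02130 + 1.300 = 1.321 kg·m².
ω_f = L / I = -10.07 / 1.321 = -7.625 rev/s.

|ω_f| ≈ 7.62 rev/s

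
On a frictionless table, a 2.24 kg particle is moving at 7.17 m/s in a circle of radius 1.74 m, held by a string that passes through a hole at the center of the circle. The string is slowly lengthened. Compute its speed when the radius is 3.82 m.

v₂ ≈ 3.27 m/s

The only horizontal force on the mass is along the cord (radial), so it exerts no torque about the hole and angular momentum m v r is conserved.
v₂ = v₁ r₁ / r₂ = (7.17)(1.74) / (3.82) = 3.266 m/s.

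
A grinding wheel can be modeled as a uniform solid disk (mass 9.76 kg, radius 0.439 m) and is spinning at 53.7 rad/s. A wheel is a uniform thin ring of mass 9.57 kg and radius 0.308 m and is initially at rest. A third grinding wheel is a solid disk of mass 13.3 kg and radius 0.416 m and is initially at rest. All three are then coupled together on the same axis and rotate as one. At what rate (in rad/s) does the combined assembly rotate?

The coupling torques are internal; angular momentum about the shared axis is conserved.
Moments of inertia: I_A = ½(9.76)(0.439)² = 0.9405 kg·m²; I_B = (9.57)(0.308)² = 0.9078 kg·m²; I_C = ½(13.3)(0.416)² = 1.151 kg·m².
Taking A's sense as positive: L = (0.9405)(53.7) = 50.50 kg·m²·rad/s.
Combined I = 0.9405 + 0.9078 + 1.151 = 2.999 kg·m².
ω_f = L / I = 50.50 / 2.999 = 16.84 rad/s.

|ω_f| ≈ 16.8 rad/s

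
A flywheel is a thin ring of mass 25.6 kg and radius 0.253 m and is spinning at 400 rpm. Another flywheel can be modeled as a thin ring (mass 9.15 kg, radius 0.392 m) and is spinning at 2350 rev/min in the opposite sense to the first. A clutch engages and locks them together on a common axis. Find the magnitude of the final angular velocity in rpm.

No external torque acts about the common axis, so total angular momentum is conserved.
Moments of inertia: I_A = (25.6)(0.253)² = 1.639 kg·m²; I_B = (9.15)(0.392)² = 1.406 kg·m².
Taking A's sense as positive: L = (1.639)(400) − (1.406)(2350) = -2649 kg·m²·rpm.
Combined I = 1.639 + 1.406 = 3.045 kg·m².
ω_f = L / I = -2649 / 3.045 = -870.0 rpm.

|ω_f| ≈ 870 rpm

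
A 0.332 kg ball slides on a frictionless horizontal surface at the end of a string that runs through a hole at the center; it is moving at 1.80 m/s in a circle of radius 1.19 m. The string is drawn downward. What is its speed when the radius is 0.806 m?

v₂ ≈ 2.66 m/s

Central (radial) force ⇒ zero torque about the center ⇒ m v r is constant.
v₂ = v₁ r₁ / r₂ = (1.80)(1.19) / (0.806) = 2.658 m/s.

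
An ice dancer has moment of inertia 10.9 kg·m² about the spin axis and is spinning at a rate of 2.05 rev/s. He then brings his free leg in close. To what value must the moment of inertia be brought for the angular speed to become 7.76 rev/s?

No external torque acts about the spin axis, so angular momentum is conserved.
I₂ = I₁ω₁ / ω₂ = (10.9)(2.05) / (7.76) = 2.880 kg·m².

I₂ ≈ 2.88 kg·m²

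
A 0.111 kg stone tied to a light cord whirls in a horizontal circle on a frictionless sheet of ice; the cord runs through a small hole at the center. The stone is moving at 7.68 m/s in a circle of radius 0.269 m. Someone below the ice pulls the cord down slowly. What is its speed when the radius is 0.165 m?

Central (radial) force ⇒ zero torque about the center ⇒ m v r is constant.
v₂ = v₁ r₁ / r₂ = (7.68)(0.269) / (0.165) = 12.52 m/s.

v₂ ≈ 12.5 m/s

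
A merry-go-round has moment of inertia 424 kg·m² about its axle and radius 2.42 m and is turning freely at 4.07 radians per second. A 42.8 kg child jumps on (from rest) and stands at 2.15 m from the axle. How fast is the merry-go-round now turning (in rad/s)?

The added mass arrives with no angular momentum about the axle, and any external torque about the axle is negligible, so the system's angular momentum is conserved.
Added inertia Σmr² = (42.8)(2.15)² = 197.8 kg·m²; I_f = 424.0 + 197.8 = 621.8 kg·m².
ω_f = I_p ω_i / I_f = (424.0)(4.07) / 621.8 = 2.775 rad/s.

ω_f ≈ 2.78 rad/s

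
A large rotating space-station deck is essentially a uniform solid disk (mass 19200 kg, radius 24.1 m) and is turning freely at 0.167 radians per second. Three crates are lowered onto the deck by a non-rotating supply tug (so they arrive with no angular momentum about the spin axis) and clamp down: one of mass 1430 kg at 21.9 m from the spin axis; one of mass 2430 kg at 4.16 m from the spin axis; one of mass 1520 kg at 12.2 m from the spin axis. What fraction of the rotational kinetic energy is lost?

No external torque acts about the spin axis; L_before = L_after.
I_p = ½(19200)(24.1)² = 5.576e+06 kg·m².
Added inertia Σmr² = (1430)(21.9)² + (2430)(4.16)² + (1520)(12.2)² = 9.541e+05 kg·m²; I_f = 5.576e+06 + 9.541e+05 = 6.530e+06 kg·m².
ω_f = I_p ω_i / I_f = (5.576e+06)(0.167) / 6.530e+06 = 0.1426 rad/s.
KE_i = ½(5.576e+06)(0.1670 rad/s)² = 77750 J; KE_f = ½(6.530e+06)(0.1426)² = 66390 J.
Fraction lost = 0.1461.

fraction ≈ 0.146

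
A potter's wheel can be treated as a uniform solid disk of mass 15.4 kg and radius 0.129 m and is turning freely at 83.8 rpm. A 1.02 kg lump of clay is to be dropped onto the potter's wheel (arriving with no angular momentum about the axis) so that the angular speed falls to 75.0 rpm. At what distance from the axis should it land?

No external torque acts about the axis; L_before = L_after.
I_p = ½(15.4)(0.129)² = 0.1281 kg·m².
I_p ω_i = (I_p + m r²) ω_f ⇒ m r² = I_p(ω_i/ω_f − 1) = 0.1281(83.8/75.0 − 1) = 0.01503 kg·m².
r = √(0.01503/1.02) = 0.1214 m.

r ≈ 0.121 m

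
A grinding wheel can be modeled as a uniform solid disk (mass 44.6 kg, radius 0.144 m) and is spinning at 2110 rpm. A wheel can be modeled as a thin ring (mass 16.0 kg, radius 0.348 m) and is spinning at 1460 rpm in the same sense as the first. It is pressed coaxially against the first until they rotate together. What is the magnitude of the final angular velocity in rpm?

|ω_f| ≈ 1590 rpm

The coupling torques are internal; angular momentum about the shared axis is conserved.
Moments of inertia: I_A = ½(44.6)(0.144)² = 0.4624 kg·m²; I_B = (16.0)(0.348)² = 1.938 kg·m².
Taking A's sense as positive: L = (0.4624)(2110) + (1.938)(1460) = 3805 kg·m²·rpm.
Combined I = 0.4624 + 1.938 = 2.400 kg·m².
ω_f = L / I = 3805 / 2.400 = 1585 rpm.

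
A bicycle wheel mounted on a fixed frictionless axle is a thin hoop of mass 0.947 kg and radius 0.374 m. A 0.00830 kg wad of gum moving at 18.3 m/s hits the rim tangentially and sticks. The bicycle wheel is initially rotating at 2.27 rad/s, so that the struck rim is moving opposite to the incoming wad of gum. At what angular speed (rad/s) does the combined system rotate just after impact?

|ω_f| ≈ 1.83 rad/s

About the axle the impulsive forces during the collision are internal, so angular momentum about that axis is conserved.
I_p = (0.947)(0.374)² = 0.1325 kg·m². Taking the sense of the wad of gum's angular momentum as positive, L_{wad} = m v R = (0.00830)(18.3)(0.374) = 0.05681 kg·m²/s.
L_i = −I_p ω_p + m v R = −(0.1325)(2.27) + 0.05681 = -0.2439 kg·m²/s.
After sticking, I_f = I_p + m R² = 0.1325 + (0.00830)(0.374)² = 0.1336 kg·m².
ω_f = L_i / I_f = -0.2439 / 0.1336 = -1.825 rad/s.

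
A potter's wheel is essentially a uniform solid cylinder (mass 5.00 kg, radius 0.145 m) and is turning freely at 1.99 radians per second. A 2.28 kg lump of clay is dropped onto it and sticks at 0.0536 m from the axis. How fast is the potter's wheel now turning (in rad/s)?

No external torque acts about the axis; L_before = L_after.
I_p = ½(5.00)(0.145)² = 0.05256 kg·m².
Added inertia Σmr² = (2.28)(0.0536)² = 0.006550 kg·m²; I_f = 0.05256 + 0.006550 = 0.05911 kg·m².
ω_f = I_p ω_i / I_f = (0.05256)(1.99) / 0.05911 = 1.769 rad/s.

ω_f ≈ 1.77 rad/s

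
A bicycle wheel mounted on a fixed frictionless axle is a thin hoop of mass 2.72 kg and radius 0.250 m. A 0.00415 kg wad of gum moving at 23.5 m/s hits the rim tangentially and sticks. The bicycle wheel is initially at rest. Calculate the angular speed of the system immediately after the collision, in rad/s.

The axle reaction passes through the axle and exerts no torque about it; angular momentum about the axle is conserved through the impact.
I_p = (2.72)(0.250)² = 0.1700 kg·m². Taking the sense of the wad of gum's angular momentum as positive, L_{wad} = m v R = (0.00415)(23.5)(0.250) = 0.02438 kg·m²/s.
L_i = 0 + 0.02438 = 0.02438 kg·m²/s.
After sticking, I_f = I_p + m R² = 0.1700 + (0.00415)(0.250)² = 0.1703 kg·m².
ω_f = L_i / I_f = 0.02438 / 0.1703 = 0.1432 rad/s.

|ω_f| ≈ 0.143 rad/s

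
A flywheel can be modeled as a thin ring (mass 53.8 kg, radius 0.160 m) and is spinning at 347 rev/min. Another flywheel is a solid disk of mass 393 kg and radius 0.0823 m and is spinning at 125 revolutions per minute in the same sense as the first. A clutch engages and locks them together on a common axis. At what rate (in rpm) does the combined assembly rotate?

The coupling torques are internal; angular momentum about the shared axis is conserved.
Moments of inertia: I_A = (53.8)(0.160)² = 1.377 kg·m²; I_B = ½(393)(0.0823)² = 1.331 kg·m².
Taking A's sense as positive: L = (1.377)(347) + (1.331)(125) = 644.3 kg·m²·rpm.
Combined I = 1.377 + 1.331 = 2.708 kg·m².
ω_f = L / I = 644.3 / 2.708 = 237.9 rpm.

|ω_f| ≈ 238 rpm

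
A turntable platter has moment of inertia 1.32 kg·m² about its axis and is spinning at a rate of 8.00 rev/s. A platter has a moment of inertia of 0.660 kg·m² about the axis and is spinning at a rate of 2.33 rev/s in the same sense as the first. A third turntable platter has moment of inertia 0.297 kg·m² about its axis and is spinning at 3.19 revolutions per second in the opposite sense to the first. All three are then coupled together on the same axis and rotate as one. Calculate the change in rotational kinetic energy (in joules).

ΔKE ≈ -720 J

The coupling torques are internal; angular momentum about the shared axis is conserved.
Taking A's sense as positive: L = (1.320)(8.00) + (0.6600)(2.33) − (0.2970)(3.19) = 11.15 kg·m²·rev/s.
Combined I = 1.320 + 0.6600 + 0.2970 = 2.277 kg·m².
ω_f = L / I = 11.15 / 2.277 = 4.897 rev/s.
KE_i = ½ΣIω² = 1798 J; KE_f = ½(2.277)(30.77)² = 1078 J.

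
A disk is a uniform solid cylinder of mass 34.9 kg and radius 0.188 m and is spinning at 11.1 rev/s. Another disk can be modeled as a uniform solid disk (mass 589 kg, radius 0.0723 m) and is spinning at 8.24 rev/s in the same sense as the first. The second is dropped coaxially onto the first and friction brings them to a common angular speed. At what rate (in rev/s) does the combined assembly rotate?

The coupling torques are internal; angular momentum about the shared axis is conserved.
Moments of inertia: I_A = ½(34.9)(0.188)² = 0.6168 kg·m²; I_B = ½(589)(0.0723)² = 1.539 kg·m².
Taking A's sense as positive: L = (0.6168)(11.1) + (1.539)(8.24) = 19.53 kg·m²·rev/s.
Combined I = 0.6168 + 1.539 = 2.156 kg·m².
ω_f = L / I = 19.53 / 2.156 = 9.058 rev/s.

|ω_f| ≈ 9.06 rev/s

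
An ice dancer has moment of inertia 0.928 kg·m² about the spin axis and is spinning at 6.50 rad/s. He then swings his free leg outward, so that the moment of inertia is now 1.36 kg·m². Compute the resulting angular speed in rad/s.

Angular momentum about the spin axis is conserved since the torque about it is zero.
ω₂ = I₁ω₁ / I₂ = (0.9280)(6.50 rad/s) / (1.360) = 4.435 rad/s.

ω₂ ≈ 4.44 rad/s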